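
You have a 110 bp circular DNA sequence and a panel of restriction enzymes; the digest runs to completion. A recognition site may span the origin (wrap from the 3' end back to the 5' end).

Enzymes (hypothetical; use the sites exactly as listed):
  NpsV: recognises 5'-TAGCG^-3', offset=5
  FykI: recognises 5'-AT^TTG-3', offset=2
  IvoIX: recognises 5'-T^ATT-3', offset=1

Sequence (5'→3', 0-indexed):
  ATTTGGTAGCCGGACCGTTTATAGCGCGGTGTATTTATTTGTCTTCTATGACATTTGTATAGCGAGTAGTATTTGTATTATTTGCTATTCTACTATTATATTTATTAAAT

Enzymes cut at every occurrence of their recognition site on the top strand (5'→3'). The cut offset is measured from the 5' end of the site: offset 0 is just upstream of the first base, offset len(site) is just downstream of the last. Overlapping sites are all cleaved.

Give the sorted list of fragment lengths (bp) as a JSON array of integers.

Scan for sites:
  NpsV (TAGCG, off=5): starts [21, 59] → cuts [26, 64]
  FykI (ATTTG, off=2): starts [0, 36, 52, 70, 79] → cuts [2, 38, 54, 72, 81]
  IvoIX (TATT, off=1): starts [31, 35, 69, 75, 78, 85, 93, 98, 102, 109] → cuts [0, 32, 36, 70, 76, 79, 86, 94, 99, 103]

All cut coordinates (distinct, sorted): [0, 2, 26, 32, 36, 38, 54, 64, 70, 72, 76, 79, 81, 86, 94, 99, 103]

Fragment lengths:
  0→2: 2 bp
  2→26: 24 bp
  26→32: 6 bp
  32→36: 4 bp
  36→38: 2 bp
  38→54: 16 bp
  54→64: 10 bp
  64→70: 6 bp
  70→72: 2 bp
  72→76: 4 bp
  76→79: 3 bp
  79→81: 2 bp
  81→86: 5 bp
  86→94: 8 bp
  94→99: 5 bp
  99→103: 4 bp
  103→0 (wrap): 110-103+0 = 7 bp

[2,2,2,2,3,4,4,4,5,5,6,6,7,8,10,16,24]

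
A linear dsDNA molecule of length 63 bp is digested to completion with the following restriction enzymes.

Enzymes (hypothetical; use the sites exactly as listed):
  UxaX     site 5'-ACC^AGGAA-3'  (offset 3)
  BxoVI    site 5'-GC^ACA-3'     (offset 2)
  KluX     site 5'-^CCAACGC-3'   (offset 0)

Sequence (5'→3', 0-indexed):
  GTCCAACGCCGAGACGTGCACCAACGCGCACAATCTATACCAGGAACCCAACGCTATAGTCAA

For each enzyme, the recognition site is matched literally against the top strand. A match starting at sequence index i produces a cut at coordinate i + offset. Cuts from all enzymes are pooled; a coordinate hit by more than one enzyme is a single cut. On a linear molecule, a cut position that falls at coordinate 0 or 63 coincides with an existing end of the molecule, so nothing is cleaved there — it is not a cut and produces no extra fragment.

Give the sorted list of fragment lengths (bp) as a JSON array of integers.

[2,6,9,12,16,18]

Scan for sites:
  UxaX ACCAGGAA/3: at [38] ⇒ [41]
  BxoVI GCACA/2: at [27] ⇒ [29]
  KluX CCAACGC/0: at [2, 20, 47] ⇒ [2, 20, 47]

Pooled cuts: [2, 20, 29, 41, 47]

Fragment lengths:
  [0,2): 2 bp
  [2,20): 18 bp
  [20,29): 9 bp
  [29,41): 12 bp
  [41,47): 6 bp
  [47,63): 16 bp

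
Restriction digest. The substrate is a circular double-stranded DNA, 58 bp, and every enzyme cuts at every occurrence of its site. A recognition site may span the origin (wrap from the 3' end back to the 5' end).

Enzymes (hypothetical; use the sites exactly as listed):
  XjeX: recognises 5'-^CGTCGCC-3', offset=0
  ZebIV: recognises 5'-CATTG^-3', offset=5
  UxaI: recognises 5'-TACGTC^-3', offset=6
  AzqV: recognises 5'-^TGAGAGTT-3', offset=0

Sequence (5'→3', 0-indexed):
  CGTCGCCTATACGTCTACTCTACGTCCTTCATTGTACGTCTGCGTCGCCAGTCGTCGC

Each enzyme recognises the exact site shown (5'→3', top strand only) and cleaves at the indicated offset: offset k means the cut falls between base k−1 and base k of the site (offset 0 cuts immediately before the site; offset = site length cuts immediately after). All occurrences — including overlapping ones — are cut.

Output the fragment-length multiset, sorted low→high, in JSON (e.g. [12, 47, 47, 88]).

[2,6,6,8,10,11,15]

Site scan:
  XjeX CGTCGCC/0: at [0, 42, 52] ⇒ [0, 42, 52]
  ZebIV CATTG/5: at [29] ⇒ [34]
  UxaI TACGTC/6: at [9, 20, 34] ⇒ [15, 26, 40]
  AzqV (TGAGAGTT, off=0): no sites

Pooled cuts: [0, 15, 26, 34, 40, 42, 52]

Fragments:
  0→15: 15 bp
  15→26: 11 bp
  26→34: 8 bp
  34→40: 6 bp
  40→42: 2 bp
  42→52: 10 bp
  52→0 (wrap): 58-52+0 = 6 bp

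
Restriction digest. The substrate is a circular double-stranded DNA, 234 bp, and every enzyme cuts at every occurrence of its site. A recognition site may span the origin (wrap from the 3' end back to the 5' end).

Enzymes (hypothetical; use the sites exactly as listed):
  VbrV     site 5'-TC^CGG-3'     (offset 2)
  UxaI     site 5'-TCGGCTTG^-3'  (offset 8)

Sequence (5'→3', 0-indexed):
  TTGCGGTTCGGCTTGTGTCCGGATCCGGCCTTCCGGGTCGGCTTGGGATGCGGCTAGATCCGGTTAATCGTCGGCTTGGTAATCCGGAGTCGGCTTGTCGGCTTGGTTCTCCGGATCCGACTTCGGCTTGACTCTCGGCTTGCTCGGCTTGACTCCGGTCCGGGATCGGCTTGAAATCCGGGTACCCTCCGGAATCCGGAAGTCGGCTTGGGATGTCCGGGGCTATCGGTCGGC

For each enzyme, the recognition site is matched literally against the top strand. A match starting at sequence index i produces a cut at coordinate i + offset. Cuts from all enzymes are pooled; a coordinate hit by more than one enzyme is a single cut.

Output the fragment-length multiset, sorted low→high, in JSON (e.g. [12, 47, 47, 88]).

Scan for sites:
  VbrV TCCGG/2: at [17, 23, 31, 58, 82, 109, 153, 158, 176, 187, 194, 215] ⇒ [19, 25, 33, 60, 84, 111, 155, 160, 178, 189, 196, 217]
  UxaI TCGGCTTG/8: at [7, 37, 70, 89, 97, 122, 134, 143, 165, 202, 229] ⇒ [3, 15, 45, 78, 97, 105, 130, 142, 151, 173, 210]

Pooled cuts: [3, 15, 19, 25, 33, 45, 60, 78, 84, 97, 105, 111, 130, 142, 151, 155, 160, 173, 178, 189, 196, 210, 217]

Fragment lengths:
  3→15: 12 bp
  15→19: 4 bp
  19→25: 6 bp
  25→33: 8 bp
  33→45: 12 bp
  45→60: 15 bp
  60→78: 18 bp
  78→84: 6 bp
  84→97: 13 bp
  97→105: 8 bp
  105→111: 6 bp
  111→130: 19 bp
  130→142: 12 bp
  142→151: 9 bp
  151→155: 4 bp
  155→160: 5 bp
  160→173: 13 bp
  173→178: 5 bp
  178→189: 11 bp
  189→196: 7 bp
  196→210: 14 bp
  210→217: 7 bp
  217→3 (wrap): 234-217+3 = 20 bp

[4,4,5,5,6,6,6,7,7,8,8,9,11,12,12,12,13,13,14,15,18,19,20]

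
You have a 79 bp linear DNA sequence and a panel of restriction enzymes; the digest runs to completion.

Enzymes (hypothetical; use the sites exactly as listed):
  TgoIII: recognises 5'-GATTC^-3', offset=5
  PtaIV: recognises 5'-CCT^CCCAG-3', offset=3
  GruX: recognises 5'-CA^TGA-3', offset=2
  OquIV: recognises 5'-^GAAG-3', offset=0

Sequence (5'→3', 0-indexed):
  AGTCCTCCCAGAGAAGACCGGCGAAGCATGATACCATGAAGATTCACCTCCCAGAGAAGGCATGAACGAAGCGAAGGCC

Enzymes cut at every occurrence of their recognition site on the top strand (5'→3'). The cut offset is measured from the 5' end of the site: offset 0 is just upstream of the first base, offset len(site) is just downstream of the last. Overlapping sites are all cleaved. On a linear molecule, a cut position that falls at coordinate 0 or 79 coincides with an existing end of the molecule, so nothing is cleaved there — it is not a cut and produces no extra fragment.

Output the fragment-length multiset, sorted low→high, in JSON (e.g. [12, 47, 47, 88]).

[1,4,5,5,6,6,6,6,7,7,8,8,10]

Per-enzyme occurrences:
  TgoIII GATTC/5: at [40] ⇒ [45]
  PtaIV CCTCCCAG/3: at [3, 46] ⇒ [6, 49]
  GruX CATGA/2: at [26, 34, 60] ⇒ [28, 36, 62]
  OquIV GAAG/0: at [12, 22, 37, 55, 67, 72] ⇒ [12, 22, 37, 55, 67, 72]

All cut coordinates (distinct, sorted): [6, 12, 22, 28, 36, 37, 45, 49, 55, 62, 67, 72]

Fragment lengths:
  [0,6): 6 bp
  [6,12): 6 bp
  [12,22): 10 bp
  [22,28): 6 bp
  [28,36): 8 bp
  [36,37): 1 bp
  [37,45): 8 bp
  [45,49): 4 bp
  [49,55): 6 bp
  [55,62): 7 bp
  [62,67): 5 bp
  [67,72): 5 bp
  [72,79): 7 bp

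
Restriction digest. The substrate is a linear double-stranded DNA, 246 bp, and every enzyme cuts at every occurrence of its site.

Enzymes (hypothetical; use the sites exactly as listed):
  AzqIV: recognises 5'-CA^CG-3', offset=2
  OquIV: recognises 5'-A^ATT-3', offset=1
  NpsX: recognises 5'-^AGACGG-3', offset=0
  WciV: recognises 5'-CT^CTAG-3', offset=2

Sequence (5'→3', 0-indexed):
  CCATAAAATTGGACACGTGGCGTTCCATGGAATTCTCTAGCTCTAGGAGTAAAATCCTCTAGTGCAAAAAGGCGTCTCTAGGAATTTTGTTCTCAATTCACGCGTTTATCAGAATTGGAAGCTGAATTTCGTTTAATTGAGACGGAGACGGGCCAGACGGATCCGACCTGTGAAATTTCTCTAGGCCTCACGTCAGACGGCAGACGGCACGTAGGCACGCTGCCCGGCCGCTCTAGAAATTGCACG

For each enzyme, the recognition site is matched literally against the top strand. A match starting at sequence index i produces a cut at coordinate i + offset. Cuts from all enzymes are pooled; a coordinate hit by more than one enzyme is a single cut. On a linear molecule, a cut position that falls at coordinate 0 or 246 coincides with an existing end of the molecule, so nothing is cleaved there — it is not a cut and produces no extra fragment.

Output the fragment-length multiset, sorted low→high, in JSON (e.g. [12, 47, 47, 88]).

Site scan:
  AzqIV CACG/2: at [13, 98, 188, 207, 215, 242] ⇒ [15, 100, 190, 209, 217, 244]
  OquIV AATT/1: at [6, 30, 82, 94, 112, 124, 134, 173, 237] ⇒ [7, 31, 83, 95, 113, 125, 135, 174, 238]
  NpsX AGACGG/0: at [139, 145, 154, 194, 201] ⇒ [139, 145, 154, 194, 201]
  WciV CTCTAG/2: at [34, 40, 56, 75, 178, 230] ⇒ [36, 42, 58, 77, 180, 232]

Pooled cuts: [7, 15, 31, 36, 42, 58, 77, 83, 95, 100, 113, 125, 135, 139, 145, 154, 174, 180, 190, 194, 201, 209, 217, 232, 238, 244]

Fragment lengths:
  [0,7): 7 bp
  [7,15): 8 bp
  [15,31): 16 bp
  [31,36): 5 bp
  [36,42): 6 bp
  [42,58): 16 bp
  [58,77): 19 bp
  [77,83): 6 bp
  [83,95): 12 bp
  [95,100): 5 bp
  [100,113): 13 bp
  [113,125): 12 bp
  [125,135): 10 bp
  [135,139): 4 bp
  [139,145): 6 bp
  [145,154): 9 bp
  [154,174): 20 bp
  [174,180): 6 bp
  [180,190): 10 bp
  [190,194): 4 bp
  [194,201): 7 bp
  [201,209): 8 bp
  [209,217): 8 bp
  [217,232): 15 bp
  [232,238): 6 bp
  [238,244): 6 bp
  [244,246): 2 bp

[2,4,4,5,5,6,6,6,6,6,6,7,7,8,8,8,9,10,10,12,12,13,15,16,16,19,20]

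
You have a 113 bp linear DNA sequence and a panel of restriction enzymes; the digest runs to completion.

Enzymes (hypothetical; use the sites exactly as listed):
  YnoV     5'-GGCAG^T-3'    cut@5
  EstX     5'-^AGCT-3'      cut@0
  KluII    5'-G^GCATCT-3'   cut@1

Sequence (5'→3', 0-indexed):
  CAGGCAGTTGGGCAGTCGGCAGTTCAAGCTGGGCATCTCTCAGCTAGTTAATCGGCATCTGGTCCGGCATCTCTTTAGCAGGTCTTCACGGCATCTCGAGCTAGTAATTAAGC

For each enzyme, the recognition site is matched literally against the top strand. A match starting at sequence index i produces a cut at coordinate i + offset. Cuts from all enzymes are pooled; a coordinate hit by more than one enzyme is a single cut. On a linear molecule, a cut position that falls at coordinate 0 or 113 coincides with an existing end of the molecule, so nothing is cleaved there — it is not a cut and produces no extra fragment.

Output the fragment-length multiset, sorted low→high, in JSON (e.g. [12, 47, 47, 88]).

Site scan:
  YnoV GGCAGT/5: at [2, 10, 17] ⇒ [7, 15, 22]
  EstX AGCT/0: at [26, 41, 98] ⇒ [26, 41, 98]
  KluII GGCATCT/1: at [31, 53, 65, 89] ⇒ [32, 54, 66, 90]

All cut coordinates (distinct, sorted): [7, 15, 22, 26, 32, 41, 54, 66, 90, 98]

Fragments:
  [0,7): 7 bp
  [7,15): 8 bp
  [15,22): 7 bp
  [22,26): 4 bp
  [26,32): 6 bp
  [32,41): 9 bp
  [41,54): 13 bp
  [54,66): 12 bp
  [66,90): 24 bp
  [90,98): 8 bp
  [98,113): 15 bp

[4,6,7,7,8,8,9,12,13,15,24]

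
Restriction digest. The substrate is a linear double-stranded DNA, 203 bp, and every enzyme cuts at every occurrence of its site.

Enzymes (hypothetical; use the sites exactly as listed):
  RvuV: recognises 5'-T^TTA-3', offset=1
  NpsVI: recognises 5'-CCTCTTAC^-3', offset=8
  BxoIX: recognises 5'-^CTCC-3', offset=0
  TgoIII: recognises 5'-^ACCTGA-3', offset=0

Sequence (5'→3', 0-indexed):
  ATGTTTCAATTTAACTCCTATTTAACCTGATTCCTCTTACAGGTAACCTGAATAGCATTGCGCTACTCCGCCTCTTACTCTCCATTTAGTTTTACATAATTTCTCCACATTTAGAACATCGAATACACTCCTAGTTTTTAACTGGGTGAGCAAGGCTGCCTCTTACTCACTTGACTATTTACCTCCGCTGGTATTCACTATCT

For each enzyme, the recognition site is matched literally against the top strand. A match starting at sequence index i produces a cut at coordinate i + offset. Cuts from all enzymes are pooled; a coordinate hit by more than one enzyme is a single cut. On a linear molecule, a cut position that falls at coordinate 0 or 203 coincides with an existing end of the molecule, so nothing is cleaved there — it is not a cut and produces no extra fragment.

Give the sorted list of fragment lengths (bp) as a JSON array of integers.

[1,3,4,4,5,6,6,7,8,10,10,11,12,13,16,17,20,21,29]

Site scan:
  RvuV (TTTA, off=1): starts [9, 20, 84, 90, 109, 136, 177] → cuts [10, 21, 85, 91, 110, 137, 178]
  NpsVI (CCTCTTAC, off=8): starts [32, 70, 158] → cuts [40, 78, 166]
  BxoIX (CTCC, off=0): starts [14, 65, 79, 102, 127, 182] → cuts [14, 65, 79, 102, 127, 182]
  TgoIII (ACCTGA, off=0): starts [24, 45] → cuts [24, 45]

All cut coordinates (distinct, sorted): [10, 14, 21, 24, 40, 45, 65, 78, 79, 85, 91, 102, 110, 127, 137, 166, 178, 182]

Fragment lengths:
  [0,10): 10 bp
  [10,14): 4 bp
  [14,21): 7 bp
  [21,24): 3 bp
  [24,40): 16 bp
  [40,45): 5 bp
  [45,65): 20 bp
  [65,78): 13 bp
  [78,79): 1 bp
  [79,85): 6 bp
  [85,91): 6 bp
  [91,102): 11 bp
  [102,110): 8 bp
  [110,127): 17 bp
  [127,137): 10 bp
  [137,166): 29 bp
  [166,178): 12 bp
  [178,182): 4 bp
  [182,203): 21 bp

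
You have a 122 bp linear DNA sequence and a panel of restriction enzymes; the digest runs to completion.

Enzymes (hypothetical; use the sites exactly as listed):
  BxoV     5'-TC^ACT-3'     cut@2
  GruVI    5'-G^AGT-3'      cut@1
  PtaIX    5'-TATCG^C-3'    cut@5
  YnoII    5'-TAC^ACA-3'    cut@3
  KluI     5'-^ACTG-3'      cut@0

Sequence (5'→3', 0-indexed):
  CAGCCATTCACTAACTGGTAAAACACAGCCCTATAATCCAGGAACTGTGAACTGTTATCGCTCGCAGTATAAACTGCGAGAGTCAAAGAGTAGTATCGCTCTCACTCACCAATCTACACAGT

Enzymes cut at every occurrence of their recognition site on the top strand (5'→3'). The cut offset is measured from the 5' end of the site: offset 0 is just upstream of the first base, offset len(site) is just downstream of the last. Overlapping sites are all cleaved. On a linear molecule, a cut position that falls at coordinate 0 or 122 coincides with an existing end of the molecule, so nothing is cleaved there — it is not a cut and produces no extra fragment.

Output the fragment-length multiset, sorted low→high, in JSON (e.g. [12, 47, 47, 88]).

[4,5,5,7,8,8,9,10,10,12,14,30]

Per-enzyme occurrences:
  BxoV (TCACT, off=2): starts [7, 101] → cuts [9, 103]
  GruVI (GAGT, off=1): starts [79, 87] → cuts [80, 88]
  PtaIX (TATCGC, off=5): starts [55, 93] → cuts [60, 98]
  YnoII (TACACA, off=3): starts [114] → cuts [117]
  KluI (ACTG, off=0): starts [13, 43, 50, 72] → cuts [13, 43, 50, 72]

Pooled cuts: [9, 13, 43, 50, 60, 72, 80, 88, 98, 103, 117]

Fragment lengths:
  [0,9): 9 bp
  [9,13): 4 bp
  [13,43): 30 bp
  [43,50): 7 bp
  [50,60): 10 bp
  [60,72): 12 bp
  [72,80): 8 bp
  [80,88): 8 bp
  [88,98): 10 bp
  [98,103): 5 bp
  [103,117): 14 bp
  [117,122): 5 bp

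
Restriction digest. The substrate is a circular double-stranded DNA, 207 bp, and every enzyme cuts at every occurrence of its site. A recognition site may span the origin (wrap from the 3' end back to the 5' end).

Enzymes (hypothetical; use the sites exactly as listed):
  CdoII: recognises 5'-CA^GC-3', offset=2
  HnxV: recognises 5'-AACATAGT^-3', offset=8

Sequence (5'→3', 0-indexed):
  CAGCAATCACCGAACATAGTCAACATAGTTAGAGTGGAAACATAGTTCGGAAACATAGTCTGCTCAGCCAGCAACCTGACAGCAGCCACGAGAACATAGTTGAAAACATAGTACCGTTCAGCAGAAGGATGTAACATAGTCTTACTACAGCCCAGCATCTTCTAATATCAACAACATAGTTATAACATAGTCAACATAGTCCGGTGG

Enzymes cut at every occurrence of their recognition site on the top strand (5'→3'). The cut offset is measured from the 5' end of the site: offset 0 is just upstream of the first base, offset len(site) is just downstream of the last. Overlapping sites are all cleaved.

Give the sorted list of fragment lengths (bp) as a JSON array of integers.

[3,4,5,7,8,9,9,9,9,11,11,12,13,16,17,18,20,26]

Scan for sites:
  CdoII CAGC/2: at [0, 64, 68, 79, 82, 118, 147, 152] ⇒ [2, 66, 70, 81, 84, 120, 149, 154]
  HnxV AACATAGT/8: at [12, 21, 38, 51, 92, 104, 132, 172, 183, 192] ⇒ [20, 29, 46, 59, 100, 112, 140, 180, 191, 200]

All cut coordinates (distinct, sorted): [2, 20, 29, 46, 59, 66, 70, 81, 84, 100, 112, 120, 140, 149, 154, 180, 191, 200]

Fragments:
  2→20: 18 bp
  20→29: 9 bp
  29→46: 17 bp
  46→59: 13 bp
  59→66: 7 bp
  66→70: 4 bp
  70→81: 11 bp
  81→84: 3 bp
  84→100: 16 bp
  100→112: 12 bp
  112→120: 8 bp
  120→140: 20 bp
  140→149: 9 bp
  149→154: 5 bp
  154→180: 26 bp
  180→191: 11 bp
  191→200: 9 bp
  200→2 (wrap): 207-200+2 = 9 bp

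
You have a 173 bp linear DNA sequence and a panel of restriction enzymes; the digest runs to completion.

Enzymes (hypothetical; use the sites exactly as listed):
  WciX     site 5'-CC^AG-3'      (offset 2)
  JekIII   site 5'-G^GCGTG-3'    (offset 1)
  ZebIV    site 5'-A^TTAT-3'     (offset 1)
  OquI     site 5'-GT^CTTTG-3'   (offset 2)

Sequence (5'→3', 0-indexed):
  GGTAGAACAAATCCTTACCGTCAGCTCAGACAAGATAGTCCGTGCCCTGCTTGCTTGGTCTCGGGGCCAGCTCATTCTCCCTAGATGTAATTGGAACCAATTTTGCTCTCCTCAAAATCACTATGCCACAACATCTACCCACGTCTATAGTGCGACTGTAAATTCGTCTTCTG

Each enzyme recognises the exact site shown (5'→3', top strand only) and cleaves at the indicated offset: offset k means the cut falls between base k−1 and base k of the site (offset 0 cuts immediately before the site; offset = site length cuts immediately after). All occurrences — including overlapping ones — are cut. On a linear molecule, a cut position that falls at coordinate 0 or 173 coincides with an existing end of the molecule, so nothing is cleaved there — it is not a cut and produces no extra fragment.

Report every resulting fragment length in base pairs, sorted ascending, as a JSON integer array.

Per-enzyme occurrences:
  WciX (CCAG, off=2): starts [66] → cuts [68]
  JekIII (GGCGTG, off=1): no sites
  ZebIV (ATTAT, off=1): no sites
  OquI (GTCTTTG, off=2): no sites

Pooled cuts: [68]

Fragments:
  [0,68): 68 bp
  [68,173): 105 bp

[68,105]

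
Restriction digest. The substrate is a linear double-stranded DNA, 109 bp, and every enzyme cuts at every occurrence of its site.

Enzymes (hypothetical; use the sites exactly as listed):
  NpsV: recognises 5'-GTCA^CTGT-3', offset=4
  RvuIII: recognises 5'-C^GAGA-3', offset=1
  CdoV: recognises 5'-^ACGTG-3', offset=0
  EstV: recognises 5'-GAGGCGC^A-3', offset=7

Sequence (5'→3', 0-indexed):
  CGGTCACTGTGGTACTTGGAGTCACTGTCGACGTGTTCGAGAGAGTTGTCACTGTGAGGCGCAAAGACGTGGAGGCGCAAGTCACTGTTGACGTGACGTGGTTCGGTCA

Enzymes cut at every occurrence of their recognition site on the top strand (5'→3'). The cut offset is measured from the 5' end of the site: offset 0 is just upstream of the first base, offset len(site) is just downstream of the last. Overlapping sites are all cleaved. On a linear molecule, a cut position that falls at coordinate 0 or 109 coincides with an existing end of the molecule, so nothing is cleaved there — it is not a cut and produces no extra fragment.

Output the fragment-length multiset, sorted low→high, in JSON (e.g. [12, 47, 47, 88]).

[4,5,6,6,6,6,8,11,12,13,14,18]

Scan for sites:
  NpsV GTCACTGT/4: at [2, 20, 47, 80] ⇒ [6, 24, 51, 84]
  RvuIII CGAGA/1: at [37] ⇒ [38]
  CdoV ACGTG/0: at [30, 66, 90, 95] ⇒ [30, 66, 90, 95]
  EstV GAGGCGCA/7: at [55, 71] ⇒ [62, 78]

All cut coordinates (distinct, sorted): [6, 24, 30, 38, 51, 62, 66, 78, 84, 90, 95]

Fragments:
  [0,6): 6 bp
  [6,24): 18 bp
  [24,30): 6 bp
  [30,38): 8 bp
  [38,51): 13 bp
  [51,62): 11 bp
  [62,66): 4 bp
  [66,78): 12 bp
  [78,84): 6 bp
  [84,90): 6 bp
  [90,95): 5 bp
  [95,109): 14 bp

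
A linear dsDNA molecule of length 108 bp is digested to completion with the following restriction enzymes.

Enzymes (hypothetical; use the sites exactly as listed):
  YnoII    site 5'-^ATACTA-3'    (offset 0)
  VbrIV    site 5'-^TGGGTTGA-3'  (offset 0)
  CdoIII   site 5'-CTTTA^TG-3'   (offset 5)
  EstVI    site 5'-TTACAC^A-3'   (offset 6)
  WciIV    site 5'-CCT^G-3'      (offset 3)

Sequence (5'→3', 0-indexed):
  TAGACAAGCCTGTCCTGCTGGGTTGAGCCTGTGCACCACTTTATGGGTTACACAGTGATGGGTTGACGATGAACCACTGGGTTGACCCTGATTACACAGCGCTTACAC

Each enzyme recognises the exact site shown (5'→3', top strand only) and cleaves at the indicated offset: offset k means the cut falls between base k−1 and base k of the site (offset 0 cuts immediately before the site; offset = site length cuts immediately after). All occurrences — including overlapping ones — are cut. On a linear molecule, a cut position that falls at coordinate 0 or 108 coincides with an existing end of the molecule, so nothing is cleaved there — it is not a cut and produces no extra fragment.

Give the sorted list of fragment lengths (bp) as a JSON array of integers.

[2,5,5,8,10,11,11,12,12,13,19]

Site scan:
  YnoII (ATACTA, off=0): no sites
  VbrIV TGGGTTGA/0: at [18, 58, 77] ⇒ [18, 58, 77]
  CdoIII CTTTATG/5: at [38] ⇒ [43]
  EstVI TTACACA/6: at [47, 91] ⇒ [53, 97]
  WciIV CCTG/3: at [8, 13, 27, 86] ⇒ [11, 16, 30, 89]

All cut coordinates (distinct, sorted): [11, 16, 18, 30, 43, 53, 58, 77, 89, 97]

Fragment lengths:
  [0,11): 11 bp
  [11,16): 5 bp
  [16,18): 2 bp
  [18,30): 12 bp
  [30,43): 13 bp
  [43,53): 10 bp
  [53,58): 5 bp
  [58,77): 19 bp
  [77,89): 12 bp
  [89,97): 8 bp
  [97,108): 11 bp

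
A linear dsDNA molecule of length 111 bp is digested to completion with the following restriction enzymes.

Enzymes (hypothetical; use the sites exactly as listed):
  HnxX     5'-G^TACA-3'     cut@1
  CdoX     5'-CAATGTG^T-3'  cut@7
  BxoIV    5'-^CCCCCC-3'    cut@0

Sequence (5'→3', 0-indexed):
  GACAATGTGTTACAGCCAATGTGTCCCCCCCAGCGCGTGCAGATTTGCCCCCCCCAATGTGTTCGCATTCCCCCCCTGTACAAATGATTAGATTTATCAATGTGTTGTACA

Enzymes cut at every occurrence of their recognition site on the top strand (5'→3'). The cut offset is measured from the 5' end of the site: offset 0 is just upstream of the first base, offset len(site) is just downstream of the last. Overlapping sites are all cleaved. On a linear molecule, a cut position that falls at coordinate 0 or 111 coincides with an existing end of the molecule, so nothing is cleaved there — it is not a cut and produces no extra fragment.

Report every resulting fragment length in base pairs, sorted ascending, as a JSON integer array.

Site scan:
  HnxX (GTACA, off=1): starts [77, 106] → cuts [78, 107]
  CdoX (CAATGTGT, off=7): starts [2, 16, 54, 97] → cuts [9, 23, 61, 104]
  BxoIV (CCCCCC, off=0): starts [24, 25, 47, 48, 49, 69, 70] → cuts [24, 25, 47, 48, 49, 69, 70]

All cut coordinates (distinct, sorted): [9, 23, 24, 25, 47, 48, 49, 61, 69, 70, 78, 104, 107]

Fragment lengths:
  [0,9): 9 bp
  [9,23): 14 bp
  [23,24): 1 bp
  [24,25): 1 bp
  [25,47): 22 bp
  [47,48): 1 bp
  [48,49): 1 bp
  [49,61): 12 bp
  [61,69): 8 bp
  [69,70): 1 bp
  [70,78): 8 bp
  [78,104): 26 bp
  [104,107): 3 bp
  [107,111): 4 bp

[1,1,1,1,1,3,4,8,8,9,12,14,22,26]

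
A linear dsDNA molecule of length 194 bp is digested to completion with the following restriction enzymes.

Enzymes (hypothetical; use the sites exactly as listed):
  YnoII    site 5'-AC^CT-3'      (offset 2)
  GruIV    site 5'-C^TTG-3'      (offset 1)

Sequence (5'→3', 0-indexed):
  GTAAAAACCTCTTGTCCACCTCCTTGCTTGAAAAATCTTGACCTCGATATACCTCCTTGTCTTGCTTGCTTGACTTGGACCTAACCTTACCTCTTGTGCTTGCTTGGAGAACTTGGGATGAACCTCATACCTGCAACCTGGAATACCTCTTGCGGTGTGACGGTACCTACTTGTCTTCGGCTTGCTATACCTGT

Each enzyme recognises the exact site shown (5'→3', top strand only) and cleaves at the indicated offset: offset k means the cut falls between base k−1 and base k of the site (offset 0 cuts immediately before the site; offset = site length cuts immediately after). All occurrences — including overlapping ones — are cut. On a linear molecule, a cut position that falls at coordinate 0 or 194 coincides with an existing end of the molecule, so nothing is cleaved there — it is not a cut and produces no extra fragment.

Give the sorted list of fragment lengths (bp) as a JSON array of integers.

[3,3,3,4,4,4,4,4,4,4,4,5,5,5,5,5,6,6,7,7,8,8,9,9,9,10,10,11,11,17]

Site scan:
  YnoII ACCT/2: at [6, 17, 40, 50, 78, 83, 88, 121, 128, 135, 144, 164, 188] ⇒ [8, 19, 42, 52, 80, 85, 90, 123, 130, 137, 146, 166, 190]
  GruIV CTTG/1: at [10, 22, 26, 36, 55, 60, 64, 68, 73, 92, 98, 102, 111, 148, 169, 180] ⇒ [11, 23, 27, 37, 56, 61, 65, 69, 74, 93, 99, 103, 112, 149, 170, 181]

All cut coordinates (distinct, sorted): [8, 11, 19, 23, 27, 37, 42, 52, 56, 61, 65, 69, 74, 80, 85, 90, 93, 99, 103, 112, 123, 130, 137, 146, 149, 166, 170, 181, 190]

Fragment lengths:
  [0,8): 8 bp
  [8,11): 3 bp
  [11,19): 8 bp
  [19,23): 4 bp
  [23,27): 4 bp
  [27,37): 10 bp
  [37,42): 5 bp
  [42,52): 10 bp
  [52,56): 4 bp
  [56,61): 5 bp
  [61,65): 4 bp
  [65,69): 4 bp
  [69,74): 5 bp
  [74,80): 6 bp
  [80,85): 5 bp
  [85,90): 5 bp
  [90,93): 3 bp
  [93,99): 6 bp
  [99,103): 4 bp
  [103,112): 9 bp
  [112,123): 11 bp
  [123,130): 7 bp
  [130,137): 7 bp
  [137,146): 9 bp
  [146,149): 3 bp
  [149,166): 17 bp
  [166,170): 4 bp
  [170,181): 11 bp
  [181,190): 9 bp
  [190,194): 4 bp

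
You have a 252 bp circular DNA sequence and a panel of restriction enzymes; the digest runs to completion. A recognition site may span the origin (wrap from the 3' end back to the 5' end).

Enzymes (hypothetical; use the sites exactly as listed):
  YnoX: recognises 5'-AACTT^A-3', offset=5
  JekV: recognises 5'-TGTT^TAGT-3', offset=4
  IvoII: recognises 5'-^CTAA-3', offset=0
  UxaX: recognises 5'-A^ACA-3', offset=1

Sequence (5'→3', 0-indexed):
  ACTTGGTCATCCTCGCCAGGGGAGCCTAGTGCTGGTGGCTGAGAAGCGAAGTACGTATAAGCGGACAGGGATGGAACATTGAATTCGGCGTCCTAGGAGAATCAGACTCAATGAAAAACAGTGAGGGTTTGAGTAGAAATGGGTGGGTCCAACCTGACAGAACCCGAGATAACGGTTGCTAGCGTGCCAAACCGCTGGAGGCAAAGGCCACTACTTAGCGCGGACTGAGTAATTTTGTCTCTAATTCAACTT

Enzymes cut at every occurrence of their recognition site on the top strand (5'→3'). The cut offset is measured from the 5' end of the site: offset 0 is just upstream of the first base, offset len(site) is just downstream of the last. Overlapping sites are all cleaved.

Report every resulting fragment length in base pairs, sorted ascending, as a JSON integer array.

[12,42,75,123]

Site scan:
  YnoX AACTTA/5: at [247] ⇒ [0]
  JekV (TGTTTAGT, off=4): no sites
  IvoII CTAA/0: at [240] ⇒ [240]
  UxaX AACA/1: at [74, 116] ⇒ [75, 117]

Pooled cuts: [0, 75, 117, 240]

Fragment lengths:
  0→75: 75 bp
  75→117: 42 bp
  117→240: 123 bp
  240→0 (wrap): 252-240+0 = 12 bp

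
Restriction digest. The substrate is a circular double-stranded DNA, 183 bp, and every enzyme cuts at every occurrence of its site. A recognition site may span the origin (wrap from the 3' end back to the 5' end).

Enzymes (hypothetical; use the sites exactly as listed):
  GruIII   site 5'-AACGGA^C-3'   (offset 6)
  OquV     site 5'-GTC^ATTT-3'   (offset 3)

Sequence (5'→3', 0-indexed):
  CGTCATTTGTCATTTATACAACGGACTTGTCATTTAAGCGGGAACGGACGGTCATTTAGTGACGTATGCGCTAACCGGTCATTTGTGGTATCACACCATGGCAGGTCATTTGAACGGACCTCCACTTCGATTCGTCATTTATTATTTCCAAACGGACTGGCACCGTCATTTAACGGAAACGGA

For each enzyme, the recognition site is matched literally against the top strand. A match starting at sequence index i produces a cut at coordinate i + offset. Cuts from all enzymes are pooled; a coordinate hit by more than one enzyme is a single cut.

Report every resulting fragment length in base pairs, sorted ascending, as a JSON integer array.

Site scan:
  GruIII (AACGGAC, off=6): starts [19, 42, 112, 150, 177] → cuts [0, 25, 48, 118, 156]
  OquV (GTCATTT, off=3): starts [1, 8, 28, 50, 77, 104, 133, 164] → cuts [4, 11, 31, 53, 80, 107, 136, 167]

Pooled cuts: [0, 4, 11, 25, 31, 48, 53, 80, 107, 118, 136, 156, 167]

Fragment lengths:
  0→4: 4 bp
  4→11: 7 bp
  11→25: 14 bp
  25→31: 6 bp
  31→48: 17 bp
  48→53: 5 bp
  53→80: 27 bp
  80→107: 27 bp
  107→118: 11 bp
  118→136: 18 bp
  136→156: 20 bp
  156→167: 11 bp
  167→0 (wrap): 183-167+0 = 16 bp

[4,5,6,7,11,11,14,16,17,18,20,27,27]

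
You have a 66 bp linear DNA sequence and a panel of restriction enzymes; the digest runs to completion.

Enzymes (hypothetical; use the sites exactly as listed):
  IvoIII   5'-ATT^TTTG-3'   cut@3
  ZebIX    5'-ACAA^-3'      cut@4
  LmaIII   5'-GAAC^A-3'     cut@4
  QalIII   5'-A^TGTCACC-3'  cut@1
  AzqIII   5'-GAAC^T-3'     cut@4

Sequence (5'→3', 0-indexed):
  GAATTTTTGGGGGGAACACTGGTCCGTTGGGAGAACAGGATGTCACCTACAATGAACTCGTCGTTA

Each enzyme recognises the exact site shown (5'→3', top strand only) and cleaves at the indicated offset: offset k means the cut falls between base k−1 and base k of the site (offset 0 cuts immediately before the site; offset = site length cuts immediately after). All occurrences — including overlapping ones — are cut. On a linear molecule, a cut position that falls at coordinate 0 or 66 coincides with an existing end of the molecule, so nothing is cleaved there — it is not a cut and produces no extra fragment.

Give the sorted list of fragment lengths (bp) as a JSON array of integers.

[4,5,5,9,12,12,19]

Per-enzyme occurrences:
  IvoIII (ATTTTTG, off=3): starts [2] → cuts [5]
  ZebIX (ACAA, off=4): starts [48] → cuts [52]
  LmaIII (GAACA, off=4): starts [13, 32] → cuts [17, 36]
  QalIII (ATGTCACC, off=1): starts [39] → cuts [40]
  AzqIII (GAACT, off=4): starts [53] → cuts [57]

Pooled cuts: [5, 17, 36, 40, 52, 57]

Fragment lengths:
  [0,5): 5 bp
  [5,17): 12 bp
  [17,36): 19 bp
  [36,40): 4 bp
  [40,52): 12 bp
  [52,57): 5 bp
  [57,66): 9 bp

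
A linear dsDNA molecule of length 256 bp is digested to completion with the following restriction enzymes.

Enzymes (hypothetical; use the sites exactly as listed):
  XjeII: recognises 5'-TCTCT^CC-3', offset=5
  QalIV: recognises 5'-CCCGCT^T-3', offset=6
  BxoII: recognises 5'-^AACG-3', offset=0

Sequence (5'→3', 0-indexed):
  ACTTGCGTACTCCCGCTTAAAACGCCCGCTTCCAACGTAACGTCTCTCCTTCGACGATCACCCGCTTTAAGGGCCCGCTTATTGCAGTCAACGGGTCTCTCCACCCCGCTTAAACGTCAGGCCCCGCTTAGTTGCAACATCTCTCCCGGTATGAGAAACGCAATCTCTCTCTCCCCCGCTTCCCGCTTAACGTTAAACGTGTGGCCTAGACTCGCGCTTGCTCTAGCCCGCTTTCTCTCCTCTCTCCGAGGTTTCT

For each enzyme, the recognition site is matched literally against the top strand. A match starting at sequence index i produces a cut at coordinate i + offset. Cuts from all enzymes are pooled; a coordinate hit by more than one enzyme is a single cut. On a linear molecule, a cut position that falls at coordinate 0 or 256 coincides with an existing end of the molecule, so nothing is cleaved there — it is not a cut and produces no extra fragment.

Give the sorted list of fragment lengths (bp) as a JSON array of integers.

Site scan:
  XjeII (TCTCTCC, off=5): starts [42, 95, 139, 167, 233, 240] → cuts [47, 100, 144, 172, 238, 245]
  QalIV (CCCGCTT, off=6): starts [11, 24, 60, 73, 104, 122, 174, 181, 226] → cuts [17, 30, 66, 79, 110, 128, 180, 187, 232]
  BxoII (AACG, off=0): starts [20, 33, 38, 89, 112, 156, 188, 195] → cuts [20, 33, 38, 89, 112, 156, 188, 195]

All cut coordinates (distinct, sorted): [17, 20, 30, 33, 38, 47, 66, 79, 89, 100, 110, 112, 128, 144, 156, 172, 180, 187, 188, 195, 232, 238, 245]

Fragment lengths:
  [0,17): 17 bp
  [17,20): 3 bp
  [20,30): 10 bp
  [30,33): 3 bp
  [33,38): 5 bp
  [38,47): 9 bp
  [47,66): 19 bp
  [66,79): 13 bp
  [79,89): 10 bp
  [89,100): 11 bp
  [100,110): 10 bp
  [110,112): 2 bp
  [112,128): 16 bp
  [128,144): 16 bp
  [144,156): 12 bp
  [156,172): 16 bp
  [172,180): 8 bp
  [180,187): 7 bp
  [187,188): 1 bp
  [188,195): 7 bp
  [195,232): 37 bp
  [232,238): 6 bp
  [238,245): 7 bp
  [245,256): 11 bp

[1,2,3,3,5,6,7,7,7,8,9,10,10,10,11,11,12,13,16,16,16,17,19,37]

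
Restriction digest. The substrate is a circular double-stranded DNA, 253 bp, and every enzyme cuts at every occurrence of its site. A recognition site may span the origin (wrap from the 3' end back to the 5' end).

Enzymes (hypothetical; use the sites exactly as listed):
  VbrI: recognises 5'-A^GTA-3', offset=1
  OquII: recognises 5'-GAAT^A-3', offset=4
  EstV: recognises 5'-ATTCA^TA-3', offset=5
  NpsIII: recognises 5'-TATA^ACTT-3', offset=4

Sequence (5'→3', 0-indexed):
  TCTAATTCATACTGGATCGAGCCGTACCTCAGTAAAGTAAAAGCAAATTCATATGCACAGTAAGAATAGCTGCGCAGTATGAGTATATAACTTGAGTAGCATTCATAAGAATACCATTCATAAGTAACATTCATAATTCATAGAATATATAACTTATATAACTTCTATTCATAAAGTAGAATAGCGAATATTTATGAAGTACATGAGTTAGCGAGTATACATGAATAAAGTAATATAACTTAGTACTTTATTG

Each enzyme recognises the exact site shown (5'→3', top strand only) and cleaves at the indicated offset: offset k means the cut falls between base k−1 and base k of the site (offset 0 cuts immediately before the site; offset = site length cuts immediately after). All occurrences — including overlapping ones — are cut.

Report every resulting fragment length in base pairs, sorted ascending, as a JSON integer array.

Site scan:
  VbrI (AGTA, off=1): starts [30, 35, 58, 75, 81, 94, 122, 174, 197, 213, 228, 241] → cuts [31, 36, 59, 76, 82, 95, 123, 175, 198, 214, 229, 242]
  OquII (GAATA, off=4): starts [63, 108, 142, 178, 185, 222] → cuts [67, 112, 146, 182, 189, 226]
  EstV (ATTCATA, off=5): starts [4, 46, 100, 115, 128, 135, 166] → cuts [9, 51, 105, 120, 133, 140, 171]
  NpsIII (TATAACTT, off=4): starts [85, 147, 156, 233] → cuts [89, 151, 160, 237]

Pooled cuts: [9, 31, 36, 51, 59, 67, 76, 82, 89, 95, 105, 112, 120, 123, 133, 140, 146, 151, 160, 171, 175, 182, 189, 198, 214, 226, 229, 237, 242]

Fragments:
  9→31: 22 bp
  31→36: 5 bp
  36→51: 15 bp
  51→59: 8 bp
  59→67: 8 bp
  67→76: 9 bp
  76→82: 6 bp
  82→89: 7 bp
  89→95: 6 bp
  95→105: 10 bp
  105→112: 7 bp
  112→120: 8 bp
  120→123: 3 bp
  123→133: 10 bp
  133→140: 7 bp
  140→146: 6 bp
  146→151: 5 bp
  151→160: 9 bp
  160→171: 11 bp
  171→175: 4 bp
  175→182: 7 bp
  182→189: 7 bp
  189→198: 9 bp
  198→214: 16 bp
  214→226: 12 bp
  226→229: 3 bp
  229→237: 8 bp
  237→242: 5 bp
  242→9 (wrap): 253-242+9 = 20 bp

[3,3,4,5,5,5,6,6,6,7,7,7,7,7,8,8,8,8,9,9,9,10,10,11,12,15,16,20,22]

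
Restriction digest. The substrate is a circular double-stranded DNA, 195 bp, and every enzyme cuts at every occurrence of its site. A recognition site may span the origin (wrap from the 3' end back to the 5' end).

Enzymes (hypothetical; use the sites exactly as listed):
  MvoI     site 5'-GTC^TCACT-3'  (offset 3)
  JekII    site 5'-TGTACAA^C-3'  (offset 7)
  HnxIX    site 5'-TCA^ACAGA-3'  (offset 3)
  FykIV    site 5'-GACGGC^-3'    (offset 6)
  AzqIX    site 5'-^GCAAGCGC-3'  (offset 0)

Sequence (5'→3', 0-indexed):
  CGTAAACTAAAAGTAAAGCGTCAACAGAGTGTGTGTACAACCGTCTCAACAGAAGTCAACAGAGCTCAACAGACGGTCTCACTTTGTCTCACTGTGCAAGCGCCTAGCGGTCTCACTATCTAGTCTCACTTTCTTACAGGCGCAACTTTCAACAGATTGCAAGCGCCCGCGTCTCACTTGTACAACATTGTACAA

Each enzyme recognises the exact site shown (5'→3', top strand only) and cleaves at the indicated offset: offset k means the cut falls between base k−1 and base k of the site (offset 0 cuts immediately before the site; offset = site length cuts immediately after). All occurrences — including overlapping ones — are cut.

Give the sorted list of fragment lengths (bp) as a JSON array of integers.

Per-enzyme occurrences:
  MvoI GTCTCACT/3: at [75, 85, 109, 122, 170] ⇒ [78, 88, 112, 125, 173]
  JekII TGTACAAC/7: at [33, 178, 188] ⇒ [0, 40, 185]
  HnxIX TCAACAGA/3: at [20, 45, 55, 65, 148] ⇒ [23, 48, 58, 68, 151]
  FykIV (GACGGC, off=6): no sites
  AzqIX GCAAGCGC/0: at [95, 158] ⇒ [95, 158]

All cut coordinates (distinct, sorted): [0, 23, 40, 48, 58, 68, 78, 88, 95, 112, 125, 151, 158, 173, 185]

Fragments:
  0→23: 23 bp
  23→40: 17 bp
  40→48: 8 bp
  48→58: 10 bp
  58→68: 10 bp
  68→78: 10 bp
  78→88: 10 bp
  88→95: 7 bp
  95→112: 17 bp
  112→125: 13 bp
  125→151: 26 bp
  151→158: 7 bp
  158→173: 15 bp
  173→185: 12 bp
  185→0 (wrap): 195-185+0 = 10 bp

[7,7,8,10,10,10,10,10,12,13,15,17,17,23,26]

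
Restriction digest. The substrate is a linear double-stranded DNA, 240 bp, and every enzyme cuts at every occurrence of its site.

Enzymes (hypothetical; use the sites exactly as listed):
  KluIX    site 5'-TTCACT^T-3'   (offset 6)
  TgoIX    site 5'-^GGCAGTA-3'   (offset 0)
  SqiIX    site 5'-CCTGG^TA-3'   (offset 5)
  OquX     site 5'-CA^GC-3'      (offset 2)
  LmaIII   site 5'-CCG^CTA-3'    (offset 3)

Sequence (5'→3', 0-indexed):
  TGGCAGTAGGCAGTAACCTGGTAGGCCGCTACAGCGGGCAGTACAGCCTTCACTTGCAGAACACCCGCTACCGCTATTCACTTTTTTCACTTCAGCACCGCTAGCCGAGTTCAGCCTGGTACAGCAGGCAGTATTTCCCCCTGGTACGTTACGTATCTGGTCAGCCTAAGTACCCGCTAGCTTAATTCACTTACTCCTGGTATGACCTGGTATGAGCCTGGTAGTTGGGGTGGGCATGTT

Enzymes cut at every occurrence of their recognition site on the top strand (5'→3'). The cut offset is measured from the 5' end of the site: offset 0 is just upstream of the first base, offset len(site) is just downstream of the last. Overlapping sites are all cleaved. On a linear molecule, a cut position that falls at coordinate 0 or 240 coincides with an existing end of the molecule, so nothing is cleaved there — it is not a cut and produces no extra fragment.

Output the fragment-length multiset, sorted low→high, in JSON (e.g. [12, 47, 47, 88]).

[1,3,3,3,4,5,6,6,6,7,7,9,9,9,9,9,10,11,13,13,13,13,15,18,19,19]

Site scan:
  KluIX TTCACTT/6: at [48, 76, 85, 185] ⇒ [54, 82, 91, 191]
  TgoIX GGCAGTA/0: at [1, 8, 36, 126] ⇒ [1, 8, 36, 126]
  SqiIX CCTGGTA/5: at [16, 114, 139, 195, 205, 216] ⇒ [21, 119, 144, 200, 210, 221]
  OquX CAGC/2: at [31, 43, 92, 111, 121, 161] ⇒ [33, 45, 94, 113, 123, 163]
  LmaIII CCGCTA/3: at [25, 64, 70, 97, 173] ⇒ [28, 67, 73, 100, 176]

Pooled cuts: [1, 8, 21, 28, 33, 36, 45, 54, 67, 73, 82, 91, 94, 100, 113, 119, 123, 126, 144, 163, 176, 191, 200, 210, 221]

Fragments:
  [0,1): 1 bp
  [1,8): 7 bp
  [8,21): 13 bp
  [21,28): 7 bp
  [28,33): 5 bp
  [33,36): 3 bp
  [36,45): 9 bp
  [45,54): 9 bp
  [54,67): 13 bp
  [67,73): 6 bp
  [73,82): 9 bp
  [82,91): 9 bp
  [91,94): 3 bp
  [94,100): 6 bp
  [100,113): 13 bp
  [113,119): 6 bp
  [119,123): 4 bp
  [123,126): 3 bp
  [126,144): 18 bp
  [144,163): 19 bp
  [163,176): 13 bp
  [176,191): 15 bp
  [191,200): 9 bp
  [200,210): 10 bp
  [210,221): 11 bp
  [221,240): 19 bp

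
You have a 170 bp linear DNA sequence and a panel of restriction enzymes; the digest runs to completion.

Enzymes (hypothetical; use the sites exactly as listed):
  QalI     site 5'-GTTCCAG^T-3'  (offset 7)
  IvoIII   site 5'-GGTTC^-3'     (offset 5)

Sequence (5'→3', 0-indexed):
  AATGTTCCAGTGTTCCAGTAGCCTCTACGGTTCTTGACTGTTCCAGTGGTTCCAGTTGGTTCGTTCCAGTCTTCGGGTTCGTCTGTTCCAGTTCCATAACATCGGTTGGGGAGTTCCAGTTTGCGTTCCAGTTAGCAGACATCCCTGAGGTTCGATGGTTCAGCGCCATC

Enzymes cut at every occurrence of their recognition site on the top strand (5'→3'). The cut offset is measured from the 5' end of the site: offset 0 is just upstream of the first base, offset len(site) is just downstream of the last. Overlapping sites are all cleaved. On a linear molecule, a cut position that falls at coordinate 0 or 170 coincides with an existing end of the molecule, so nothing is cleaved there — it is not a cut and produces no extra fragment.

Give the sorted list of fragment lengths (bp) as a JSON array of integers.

Scan for sites:
  QalI GTTCCAGT/7: at [3, 11, 39, 48, 62, 84, 112, 124] ⇒ [10, 18, 46, 55, 69, 91, 119, 131]
  IvoIII GGTTC/5: at [28, 47, 57, 75, 148, 156] ⇒ [33, 52, 62, 80, 153, 161]

All cut coordinates (distinct, sorted): [10, 18, 33, 46, 52, 55, 62, 69, 80, 91, 119, 131, 153, 161]

Fragment lengths:
  [0,10): 10 bp
  [10,18): 8 bp
  [18,33): 15 bp
  [33,46): 13 bp
  [46,52): 6 bp
  [52,55): 3 bp
  [55,62): 7 bp
  [62,69): 7 bp
  [69,80): 11 bp
  [80,91): 11 bp
  [91,119): 28 bp
  [119,131): 12 bp
  [131,153): 22 bp
  [153,161): 8 bp
  [161,170): 9 bp

[3,6,7,7,8,8,9,10,11,11,12,13,15,22,28]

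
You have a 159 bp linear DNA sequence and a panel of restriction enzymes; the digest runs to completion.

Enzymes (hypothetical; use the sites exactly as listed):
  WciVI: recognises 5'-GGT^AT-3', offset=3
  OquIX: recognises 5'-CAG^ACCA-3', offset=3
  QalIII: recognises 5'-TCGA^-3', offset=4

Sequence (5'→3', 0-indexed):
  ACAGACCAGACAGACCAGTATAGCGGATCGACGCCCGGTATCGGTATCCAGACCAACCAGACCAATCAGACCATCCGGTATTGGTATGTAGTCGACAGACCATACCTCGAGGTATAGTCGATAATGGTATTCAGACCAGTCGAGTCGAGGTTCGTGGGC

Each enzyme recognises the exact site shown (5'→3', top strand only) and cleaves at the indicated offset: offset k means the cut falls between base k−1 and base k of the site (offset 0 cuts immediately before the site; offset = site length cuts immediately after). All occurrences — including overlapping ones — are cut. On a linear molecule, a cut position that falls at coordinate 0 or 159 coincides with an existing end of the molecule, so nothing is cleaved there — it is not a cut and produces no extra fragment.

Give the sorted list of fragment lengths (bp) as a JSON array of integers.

Site scan:
  WciVI (GGTAT, off=3): starts [36, 42, 76, 82, 110, 125] → cuts [39, 45, 79, 85, 113, 128]
  OquIX (CAGACCA, off=3): starts [1, 10, 48, 57, 66, 95, 131] → cuts [4, 13, 51, 60, 69, 98, 134]
  QalIII (TCGA, off=4): starts [27, 91, 106, 117, 139, 144] → cuts [31, 95, 110, 121, 143, 148]

Pooled cuts: [4, 13, 31, 39, 45, 51, 60, 69, 79, 85, 95, 98, 110, 113, 121, 128, 134, 143, 148]

Fragment lengths:
  [0,4): 4 bp
  [4,13): 9 bp
  [13,31): 18 bp
  [31,39): 8 bp
  [39,45): 6 bp
  [45,51): 6 bp
  [51,60): 9 bp
  [60,69): 9 bp
  [69,79): 10 bp
  [79,85): 6 bp
  [85,95): 10 bp
  [95,98): 3 bp
  [98,110): 12 bp
  [110,113): 3 bp
  [113,121): 8 bp
  [121,128): 7 bp
  [128,134): 6 bp
  [134,143): 9 bp
  [143,148): 5 bp
  [148,159): 11 bp

[3,3,4,5,6,6,6,6,7,8,8,9,9,9,9,10,10,11,12,18]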